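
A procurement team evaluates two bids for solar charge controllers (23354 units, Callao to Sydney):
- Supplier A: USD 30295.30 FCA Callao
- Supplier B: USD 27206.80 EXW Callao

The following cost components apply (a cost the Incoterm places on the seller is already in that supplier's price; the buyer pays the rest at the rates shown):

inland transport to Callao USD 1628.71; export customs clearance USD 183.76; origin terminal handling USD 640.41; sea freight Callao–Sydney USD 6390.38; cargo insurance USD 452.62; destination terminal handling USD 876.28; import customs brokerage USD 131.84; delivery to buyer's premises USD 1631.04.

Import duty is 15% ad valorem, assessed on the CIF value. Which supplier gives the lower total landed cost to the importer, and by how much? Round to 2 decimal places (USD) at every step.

Supplier A (FCA):
CIF value = FCA price + origin terminal + freight + insurance = 30295.30 + 640.41 + 6390.38 + 452.62 = 37778.71
Import duty = 37778.71 × 15% = 5666.81
Buyer bears (A): 640.41 + 6390.38 + 452.62 + 876.28 + 131.84 + 1631.04 = 10122.57
Landed cost (A) = invoice 30295.30 + 10122.57 + duty 5666.81 = 46084.68
Supplier B (EXW):
CIF value = EXW price + inland to port + export clearance + origin terminal + freight + insurance = 27206.80 + 1628.71 + 183.76 + 640.41 + 6390.38 + 452.62 = 36502.68
Import duty = 36502.68 × 15% = 5475.40
Buyer bears (B): 1628.71 + 183.76 + 640.41 + 6390.38 + 452.62 + 876.28 + 131.84 + 1631.04 = 11935.04
Landed cost (B) = invoice 27206.80 + 11935.04 + duty 5475.40 = 44617.24
Difference = |46084.68 − 44617.24| = 1467.44

Supplier B is cheaper by USD 1467.44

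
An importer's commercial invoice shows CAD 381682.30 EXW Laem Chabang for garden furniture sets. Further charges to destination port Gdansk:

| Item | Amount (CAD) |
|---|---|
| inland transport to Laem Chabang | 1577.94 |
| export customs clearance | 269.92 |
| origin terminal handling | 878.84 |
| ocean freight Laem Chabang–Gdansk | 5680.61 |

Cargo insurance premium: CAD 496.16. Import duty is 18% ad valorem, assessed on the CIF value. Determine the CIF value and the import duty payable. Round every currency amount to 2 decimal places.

CIF value: CAD 390585.77; import duty: CAD 70305.44

CIF = EXW price + pre-shipment costs + freight + insurance
CIF = 381682.30 + 1577.94 + 269.92 + 878.84 + 5680.61 + 496.16 = 390585.77
Import duty = 390585.77 × 18% = 70305.44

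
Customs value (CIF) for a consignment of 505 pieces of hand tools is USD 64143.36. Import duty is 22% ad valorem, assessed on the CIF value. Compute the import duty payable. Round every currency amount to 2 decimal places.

Import duty = 64143.36 × 22% = 14111.54

Import duty: USD 14111.54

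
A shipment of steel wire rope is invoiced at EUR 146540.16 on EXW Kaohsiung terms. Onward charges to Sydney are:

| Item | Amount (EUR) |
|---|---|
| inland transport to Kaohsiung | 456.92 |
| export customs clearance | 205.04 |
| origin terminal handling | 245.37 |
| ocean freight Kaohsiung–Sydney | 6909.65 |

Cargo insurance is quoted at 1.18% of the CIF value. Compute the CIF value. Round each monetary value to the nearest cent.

Let C be the CIF value. C = EXW price + pre-shipment costs + freight + 1.18% × C
C − 1.18% × C = 146540.16 + 456.92 + 205.04 + 245.37 + 6909.65
0.9882 × C = 154357.14
C = 154357.14 / 0.9882 = 156200.30
Insurance premium = 1.18% × 156200.30 = 1843.16

CIF value: EUR 156200.30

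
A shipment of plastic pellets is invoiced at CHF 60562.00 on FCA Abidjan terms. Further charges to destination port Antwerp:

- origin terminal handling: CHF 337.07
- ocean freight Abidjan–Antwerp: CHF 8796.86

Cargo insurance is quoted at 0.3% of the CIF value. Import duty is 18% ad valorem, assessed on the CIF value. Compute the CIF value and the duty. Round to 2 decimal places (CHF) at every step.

Let C be the CIF value. C = FCA price + pre-shipment costs + freight + 0.3% × C
C − 0.3% × C = 60562.00 + 337.07 + 8796.86
0.997 × C = 69695.93
C = 69695.93 / 0.997 = 69905.65
Insurance premium = 0.3% × 69905.65 = 209.72
Import duty = 69905.65 × 18% = 12583.02

CIF value: CHF 69905.65; import duty: CHF 12583.02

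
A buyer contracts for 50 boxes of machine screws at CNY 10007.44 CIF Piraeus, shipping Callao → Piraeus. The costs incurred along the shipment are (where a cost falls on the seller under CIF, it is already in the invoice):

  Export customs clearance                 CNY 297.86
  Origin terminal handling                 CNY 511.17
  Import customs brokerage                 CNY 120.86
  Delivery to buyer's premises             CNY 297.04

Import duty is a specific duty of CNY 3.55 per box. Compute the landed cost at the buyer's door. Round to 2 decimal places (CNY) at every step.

CIF: the seller pays costs through ocean freight and marine insurance to the destination port.
Already in the invoice (seller's account under CIF): export clearance, origin terminal — exclude.
The CIF price already equals the CIF value: 10007.44
Import duty = 50 × 3.55 = 177.50
Buyer bears: brokerage 120.86 + delivery 297.04 + duty 177.50 = 595.40
Landed cost = invoice 10007.44 + 595.40 = 10602.84

Total landed cost: CNY 10602.84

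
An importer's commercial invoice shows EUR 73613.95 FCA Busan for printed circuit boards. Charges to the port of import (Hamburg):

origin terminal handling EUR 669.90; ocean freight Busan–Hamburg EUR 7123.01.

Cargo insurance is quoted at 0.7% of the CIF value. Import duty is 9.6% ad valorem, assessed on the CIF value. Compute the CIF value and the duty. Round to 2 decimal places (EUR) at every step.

CIF value: EUR 81980.73; import duty: EUR 7870.15

Let C be the CIF value. C = FCA price + pre-shipment costs + freight + 0.7% × C
C − 0.7% × C = 73613.95 + 669.90 + 7123.01
0.993 × C = 81406.86
C = 81406.86 / 0.993 = 81980.73
Insurance premium = 0.7% × 81980.73 = 573.87
Import duty = 81980.73 × 9.6% = 7870.15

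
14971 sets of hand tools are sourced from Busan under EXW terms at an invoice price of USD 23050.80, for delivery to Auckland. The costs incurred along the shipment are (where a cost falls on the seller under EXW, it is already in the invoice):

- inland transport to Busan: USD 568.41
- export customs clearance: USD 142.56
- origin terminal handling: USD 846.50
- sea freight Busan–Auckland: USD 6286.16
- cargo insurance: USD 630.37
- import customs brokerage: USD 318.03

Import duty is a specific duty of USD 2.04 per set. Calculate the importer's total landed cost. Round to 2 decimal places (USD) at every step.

Total landed cost: USD 62383.67

EXW: the seller makes goods available at their premises; the buyer bears all onward costs.
CIF value = EXW price + inland to port + export clearance + origin terminal + freight + insurance = 23050.80 + 568.41 + 142.56 + 846.50 + 6286.16 + 630.37 = 31524.80
Import duty = 14971 × 2.04 = 30540.84
Buyer bears: inland to port 568.41 + export clearance 142.56 + origin terminal 846.50 + freight 6286.16 + insurance 630.37 + brokerage 318.03 + duty 30540.84 = 39332.87
Landed cost = invoice 23050.80 + 39332.87 = 62383.67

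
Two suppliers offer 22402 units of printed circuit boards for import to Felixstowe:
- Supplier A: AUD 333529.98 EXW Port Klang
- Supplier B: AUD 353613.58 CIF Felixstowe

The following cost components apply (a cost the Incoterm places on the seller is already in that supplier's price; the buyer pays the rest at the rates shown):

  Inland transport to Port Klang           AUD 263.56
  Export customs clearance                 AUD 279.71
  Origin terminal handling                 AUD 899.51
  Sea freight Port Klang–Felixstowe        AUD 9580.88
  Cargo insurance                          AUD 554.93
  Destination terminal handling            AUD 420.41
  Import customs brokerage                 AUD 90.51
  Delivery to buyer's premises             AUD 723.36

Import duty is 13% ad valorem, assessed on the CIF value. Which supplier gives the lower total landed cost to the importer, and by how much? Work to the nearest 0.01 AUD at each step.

Supplier A (EXW):
CIF value = EXW price + inland to port + export clearance + origin terminal + freight + insurance = 333529.98 + 263.56 + 279.71 + 899.51 + 9580.88 + 554.93 = 345108.57
Import duty = 345108.57 × 13% = 44864.11
Buyer bears (A): 263.56 + 279.71 + 899.51 + 9580.88 + 554.93 + 420.41 + 90.51 + 723.36 = 12812.87
Landed cost (A) = invoice 333529.98 + 12812.87 + duty 44864.11 = 391206.96
Supplier B (CIF):
The CIF price already equals the CIF value: 353613.58
Import duty = 353613.58 × 13% = 45969.77
Buyer bears (B): 420.41 + 90.51 + 723.36 = 1234.28
Landed cost (B) = invoice 353613.58 + 1234.28 + duty 45969.77 = 400817.63
Difference = |391206.96 − 400817.63| = 9610.67

Supplier A is cheaper by AUD 9610.67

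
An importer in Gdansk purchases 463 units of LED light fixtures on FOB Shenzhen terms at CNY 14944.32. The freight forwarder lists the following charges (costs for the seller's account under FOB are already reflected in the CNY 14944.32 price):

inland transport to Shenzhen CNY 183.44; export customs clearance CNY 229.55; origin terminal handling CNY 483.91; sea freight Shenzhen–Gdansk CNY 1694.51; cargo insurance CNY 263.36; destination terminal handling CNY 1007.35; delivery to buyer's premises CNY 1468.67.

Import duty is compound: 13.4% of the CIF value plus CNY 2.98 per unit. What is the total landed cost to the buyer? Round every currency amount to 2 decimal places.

Total landed cost: CNY 23022.84

FOB: the seller bears costs until goods are on board at the origin port; the buyer bears freight, insurance and all costs thereafter.
Already in the invoice (seller's account under FOB): inland to port, export clearance, origin terminal — exclude.
CIF value = FOB price + freight + insurance = 14944.32 + 1694.51 + 263.36 = 16902.19
Ad valorem component: 16902.19 × 13.4% = 2264.89
Specific component: 463 × 2.98 = 1379.74
Import duty = 2264.89 + 1379.74 = 3644.63
Buyer bears: freight 1694.51 + insurance 263.36 + destination terminal 1007.35 + delivery 1468.67 + duty 3644.63 = 8078.52
Landed cost = invoice 14944.32 + 8078.52 = 23022.84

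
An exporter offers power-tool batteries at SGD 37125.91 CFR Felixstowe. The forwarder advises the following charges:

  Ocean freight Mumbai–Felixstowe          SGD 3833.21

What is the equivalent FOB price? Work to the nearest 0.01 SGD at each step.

From CFR to FOB, the seller no longer bears: freight.
FOB price = 37125.91 − 3833.21 = 33292.70

FOB price: SGD 33292.70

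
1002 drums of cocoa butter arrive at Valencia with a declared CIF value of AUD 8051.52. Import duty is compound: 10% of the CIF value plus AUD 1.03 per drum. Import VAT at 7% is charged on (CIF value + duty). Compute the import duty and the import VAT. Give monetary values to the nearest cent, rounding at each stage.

Ad valorem component: 8051.52 × 10% = 805.15
Specific component: 1002 × 1.03 = 1032.06
Import duty = 805.15 + 1032.06 = 1837.21
VAT base = CIF + duty = 8051.52 + 1837.21 = 9888.73
Import VAT = 9888.73 × 7% = 692.21

Import duty: AUD 1837.21; import VAT: AUD 692.21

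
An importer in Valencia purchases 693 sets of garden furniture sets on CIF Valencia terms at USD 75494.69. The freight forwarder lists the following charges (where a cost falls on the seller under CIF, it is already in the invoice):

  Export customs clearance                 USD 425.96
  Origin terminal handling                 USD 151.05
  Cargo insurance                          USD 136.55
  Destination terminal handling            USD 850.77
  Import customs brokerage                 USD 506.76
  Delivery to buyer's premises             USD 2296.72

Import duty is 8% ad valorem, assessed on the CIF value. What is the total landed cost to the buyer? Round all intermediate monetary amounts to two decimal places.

CIF: the seller pays costs through ocean freight and marine insurance to the destination port.
Already in the invoice (seller's account under CIF): export clearance, origin terminal, insurance — exclude.
The CIF price already equals the CIF value: 75494.69
Import duty = 75494.69 × 8% = 6039.58
Buyer bears: destination terminal 850.77 + brokerage 506.76 + delivery 2296.72 + duty 6039.58 = 9693.83
Landed cost = invoice 75494.69 + 9693.83 = 85188.52

Total landed cost: USD 85188.52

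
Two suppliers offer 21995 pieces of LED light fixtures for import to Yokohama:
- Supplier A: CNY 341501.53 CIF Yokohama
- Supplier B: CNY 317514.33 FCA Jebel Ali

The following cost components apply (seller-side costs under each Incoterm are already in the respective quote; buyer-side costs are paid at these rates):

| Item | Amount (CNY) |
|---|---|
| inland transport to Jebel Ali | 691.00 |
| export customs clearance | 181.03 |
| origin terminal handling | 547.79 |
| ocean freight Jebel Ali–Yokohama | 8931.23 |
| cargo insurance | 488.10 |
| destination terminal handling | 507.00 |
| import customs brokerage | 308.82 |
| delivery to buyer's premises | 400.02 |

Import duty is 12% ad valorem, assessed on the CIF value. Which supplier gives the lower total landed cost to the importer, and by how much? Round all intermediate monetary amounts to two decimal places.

Supplier B is cheaper by CNY 15702.49

Supplier A (CIF):
The CIF price already equals the CIF value: 341501.53
Import duty = 341501.53 × 12% = 40980.18
Buyer bears (A): 507.00 + 308.82 + 400.02 = 1215.84
Landed cost (A) = invoice 341501.53 + 1215.84 + duty 40980.18 = 383697.55
Supplier B (FCA):
CIF value = FCA price + origin terminal + freight + insurance = 317514.33 + 547.79 + 8931.23 + 488.10 = 327481.45
Import duty = 327481.45 × 12% = 39297.77
Buyer bears (B): 547.79 + 8931.23 + 488.10 + 507.00 + 308.82 + 400.02 = 11182.96
Landed cost (B) = invoice 317514.33 + 11182.96 + duty 39297.77 = 367995.06
Difference = |383697.55 − 367995.06| = 15702.49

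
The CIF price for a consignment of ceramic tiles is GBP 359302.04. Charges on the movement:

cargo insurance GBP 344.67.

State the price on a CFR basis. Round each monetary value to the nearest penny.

CFR price: GBP 358957.37

From CIF to CFR, the seller no longer bears: insurance.
CFR price = 359302.04 − 344.67 = 358957.37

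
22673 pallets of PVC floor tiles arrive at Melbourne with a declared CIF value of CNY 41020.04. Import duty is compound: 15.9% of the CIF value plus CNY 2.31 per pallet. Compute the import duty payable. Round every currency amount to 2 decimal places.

Import duty: CNY 58896.82

Ad valorem component: 41020.04 × 15.9% = 6522.19
Specific component: 22673 × 2.31 = 52374.63
Import duty = 6522.19 + 52374.63 = 58896.82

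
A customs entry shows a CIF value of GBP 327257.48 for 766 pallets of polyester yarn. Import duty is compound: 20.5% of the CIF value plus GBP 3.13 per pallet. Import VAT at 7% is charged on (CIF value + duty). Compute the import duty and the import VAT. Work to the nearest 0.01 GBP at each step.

Ad valorem component: 327257.48 × 20.5% = 67087.78
Specific component: 766 × 3.13 = 2397.58
Import duty = 67087.78 + 2397.58 = 69485.36
VAT base = CIF + duty = 327257.48 + 69485.36 = 396742.84
Import VAT = 396742.84 × 7% = 27772.00

Import duty: GBP 69485.36; import VAT: GBP 27772.00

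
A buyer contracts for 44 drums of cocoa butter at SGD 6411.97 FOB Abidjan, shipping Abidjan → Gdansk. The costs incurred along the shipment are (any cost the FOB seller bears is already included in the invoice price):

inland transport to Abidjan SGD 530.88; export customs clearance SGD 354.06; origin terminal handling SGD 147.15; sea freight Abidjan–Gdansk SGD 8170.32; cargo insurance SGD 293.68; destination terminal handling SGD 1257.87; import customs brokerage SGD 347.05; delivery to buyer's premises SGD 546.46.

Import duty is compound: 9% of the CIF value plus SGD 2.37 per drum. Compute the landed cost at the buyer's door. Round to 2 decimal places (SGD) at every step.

FOB: the seller bears costs until goods are on board at the origin port; the buyer bears freight, insurance and all costs thereafter.
Already in the invoice (seller's account under FOB): inland to port, export clearance, origin terminal — exclude.
CIF value = FOB price + freight + insurance = 6411.97 + 8170.32 + 293.68 = 14875.97
Ad valorem component: 14875.97 × 9% = 1338.84
Specific component: 44 × 2.37 = 104.28
Import duty = 1338.84 + 104.28 = 1443.12
Buyer bears: freight 8170.32 + insurance 293.68 + destination terminal 1257.87 + brokerage 347.05 + delivery 546.46 + duty 1443.12 = 12058.50
Landed cost = invoice 6411.97 + 12058.50 = 18470.47

Total landed cost: SGD 18470.47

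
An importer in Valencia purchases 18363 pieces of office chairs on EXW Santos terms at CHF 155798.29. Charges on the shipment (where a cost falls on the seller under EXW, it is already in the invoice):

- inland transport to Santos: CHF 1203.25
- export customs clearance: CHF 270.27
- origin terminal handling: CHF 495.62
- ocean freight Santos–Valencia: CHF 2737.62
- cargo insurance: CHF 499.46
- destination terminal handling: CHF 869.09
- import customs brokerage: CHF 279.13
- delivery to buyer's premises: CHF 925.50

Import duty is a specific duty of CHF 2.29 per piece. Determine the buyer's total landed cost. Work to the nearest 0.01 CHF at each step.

Total landed cost: CHF 205129.50

EXW: the seller makes goods available at their premises; the buyer bears all onward costs.
CIF value = EXW price + inland to port + export clearance + origin terminal + freight + insurance = 155798.29 + 1203.25 + 270.27 + 495.62 + 2737.62 + 499.46 = 161004.51
Import duty = 18363 × 2.29 = 42051.27
Buyer bears: inland to port 1203.25 + export clearance 270.27 + origin terminal 495.62 + freight 2737.62 + insurance 499.46 + destination terminal 869.09 + brokerage 279.13 + delivery 925.50 + duty 42051.27 = 49331.21
Landed cost = invoice 155798.29 + 49331.21 = 205129.50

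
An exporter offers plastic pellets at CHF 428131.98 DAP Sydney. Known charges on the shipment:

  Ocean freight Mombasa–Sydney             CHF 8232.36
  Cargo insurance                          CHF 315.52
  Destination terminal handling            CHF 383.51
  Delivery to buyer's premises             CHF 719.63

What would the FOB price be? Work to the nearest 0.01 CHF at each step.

FOB price: CHF 418480.96

From DAP to FOB, the seller no longer bears: freight, insurance, destination terminal, delivery.
FOB price = 428131.98 − 8232.36 − 315.52 − 383.51 − 719.63 = 418480.96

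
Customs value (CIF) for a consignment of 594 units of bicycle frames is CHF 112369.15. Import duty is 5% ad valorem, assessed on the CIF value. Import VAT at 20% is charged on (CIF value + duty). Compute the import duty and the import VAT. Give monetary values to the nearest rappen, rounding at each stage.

Import duty = 112369.15 × 5% = 5618.46
VAT base = CIF + duty = 112369.15 + 5618.46 = 117987.61
Import VAT = 117987.61 × 20% = 23597.52

Import duty: CHF 5618.46; import VAT: CHF 23597.52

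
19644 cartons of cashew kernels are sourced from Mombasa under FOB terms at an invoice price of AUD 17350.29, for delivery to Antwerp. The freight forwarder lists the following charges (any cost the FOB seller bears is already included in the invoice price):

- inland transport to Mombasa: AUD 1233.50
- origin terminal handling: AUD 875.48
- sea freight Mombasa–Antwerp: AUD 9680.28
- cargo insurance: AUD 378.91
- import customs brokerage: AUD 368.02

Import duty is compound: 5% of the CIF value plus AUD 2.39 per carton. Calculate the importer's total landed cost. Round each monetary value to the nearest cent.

FOB: the seller bears costs until goods are on board at the origin port; the buyer bears freight, insurance and all costs thereafter.
Already in the invoice (seller's account under FOB): inland to port, origin terminal — exclude.
CIF value = FOB price + freight + insurance = 17350.29 + 9680.28 + 378.91 = 27409.48
Ad valorem component: 27409.48 × 5% = 1370.47
Specific component: 19644 × 2.39 = 46949.16
Import duty = 1370.47 + 46949.16 = 48319.63
Buyer bears: freight 9680.28 + insurance 378.91 + brokerage 368.02 + duty 48319.63 = 58746.84
Landed cost = invoice 17350.29 + 58746.84 = 76097.13

Total landed cost: AUD 76097.13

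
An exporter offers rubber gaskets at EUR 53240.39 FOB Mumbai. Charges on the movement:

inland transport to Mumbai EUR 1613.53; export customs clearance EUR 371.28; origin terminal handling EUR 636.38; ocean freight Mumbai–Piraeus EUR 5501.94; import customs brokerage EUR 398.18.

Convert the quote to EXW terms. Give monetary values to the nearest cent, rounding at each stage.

EXW price: EUR 50619.20

Not relevant to the conversion: brokerage, freight — on the buyer under both terms; not part of either seller's price.
From FOB to EXW, the seller no longer bears: inland to port, export clearance, origin terminal.
EXW price = 53240.39 − 1613.53 − 371.28 − 636.38 = 50619.20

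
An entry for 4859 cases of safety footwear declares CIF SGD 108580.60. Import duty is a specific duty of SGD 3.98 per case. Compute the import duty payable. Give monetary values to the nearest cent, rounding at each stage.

Import duty: SGD 19338.82

Import duty = 4859 × 3.98 = 19338.82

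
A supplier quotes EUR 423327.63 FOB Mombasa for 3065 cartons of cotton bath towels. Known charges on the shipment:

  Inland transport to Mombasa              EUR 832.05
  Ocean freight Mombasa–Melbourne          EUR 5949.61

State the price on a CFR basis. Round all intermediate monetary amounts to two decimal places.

Not relevant to the conversion: inland to port — on the seller under both FOB and CFR; already in the FOB price and stays in the CFR price.
From FOB to CFR, the seller additionally bears: freight.
CFR price = 423327.63 + 5949.61 = 429277.24

CFR price: EUR 429277.24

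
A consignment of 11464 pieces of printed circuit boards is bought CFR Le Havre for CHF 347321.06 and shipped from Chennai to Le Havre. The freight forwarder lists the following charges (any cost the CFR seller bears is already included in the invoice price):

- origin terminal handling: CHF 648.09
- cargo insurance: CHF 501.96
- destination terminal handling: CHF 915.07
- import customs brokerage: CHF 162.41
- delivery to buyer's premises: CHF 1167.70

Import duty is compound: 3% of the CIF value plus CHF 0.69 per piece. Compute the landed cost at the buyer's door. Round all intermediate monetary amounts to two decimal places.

CFR: the seller pays costs through ocean freight to the destination port, but not insurance.
Already in the invoice (seller's account under CFR): origin terminal — exclude.
CIF value = CFR price + insurance = 347321.06 + 501.96 = 347823.02
Ad valorem component: 347823.02 × 3% = 10434.69
Specific component: 11464 × 0.69 = 7910.16
Import duty = 10434.69 + 7910.16 = 18344.85
Buyer bears: insurance 501.96 + destination terminal 915.07 + brokerage 162.41 + delivery 1167.70 + duty 18344.85 = 21091.99
Landed cost = invoice 347321.06 + 21091.99 = 368413.05

Total landed cost: CHF 368413.05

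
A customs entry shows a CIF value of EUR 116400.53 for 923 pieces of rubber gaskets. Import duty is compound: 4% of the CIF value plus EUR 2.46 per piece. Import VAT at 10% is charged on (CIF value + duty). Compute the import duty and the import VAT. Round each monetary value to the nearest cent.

Ad valorem component: 116400.53 × 4% = 4656.02
Specific component: 923 × 2.46 = 2270.58
Import duty = 4656.02 + 2270.58 = 6926.60
VAT base = CIF + duty = 116400.53 + 6926.60 = 123327.13
Import VAT = 123327.13 × 10% = 12332.71

Import duty: EUR 6926.60; import VAT: EUR 12332.71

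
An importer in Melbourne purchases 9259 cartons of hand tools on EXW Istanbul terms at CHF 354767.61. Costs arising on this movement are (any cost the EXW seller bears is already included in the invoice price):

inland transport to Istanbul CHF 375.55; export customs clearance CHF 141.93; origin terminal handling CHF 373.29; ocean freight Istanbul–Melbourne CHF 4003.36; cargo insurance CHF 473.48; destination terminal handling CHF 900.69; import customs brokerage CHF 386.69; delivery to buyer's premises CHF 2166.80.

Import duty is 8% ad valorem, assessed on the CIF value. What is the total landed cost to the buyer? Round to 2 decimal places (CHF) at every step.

EXW: the seller makes goods available at their premises; the buyer bears all onward costs.
CIF value = EXW price + inland to port + export clearance + origin terminal + freight + insurance = 354767.61 + 375.55 + 141.93 + 373.29 + 4003.36 + 473.48 = 360135.22
Import duty = 360135.22 × 8% = 28810.82
Buyer bears: inland to port 375.55 + export clearance 141.93 + origin terminal 373.29 + freight 4003.36 + insurance 473.48 + destination terminal 900.69 + brokerage 386.69 + delivery 2166.80 + duty 28810.82 = 37632.61
Landed cost = invoice 354767.61 + 37632.61 = 392400.22

Total landed cost: CHF 392400.22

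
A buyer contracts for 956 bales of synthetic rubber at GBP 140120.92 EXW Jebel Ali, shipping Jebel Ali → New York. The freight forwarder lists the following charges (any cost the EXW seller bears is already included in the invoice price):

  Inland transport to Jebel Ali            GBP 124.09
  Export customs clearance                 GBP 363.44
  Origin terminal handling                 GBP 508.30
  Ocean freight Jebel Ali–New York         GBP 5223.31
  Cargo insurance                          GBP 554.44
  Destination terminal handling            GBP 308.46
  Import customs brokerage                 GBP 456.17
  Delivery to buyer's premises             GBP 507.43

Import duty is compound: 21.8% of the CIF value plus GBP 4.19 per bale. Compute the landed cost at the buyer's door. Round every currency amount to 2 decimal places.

Total landed cost: GBP 184195.20

EXW: the seller makes goods available at their premises; the buyer bears all onward costs.
CIF value = EXW price + inland to port + export clearance + origin terminal + freight + insurance = 140120.92 + 124.09 + 363.44 + 508.30 + 5223.31 + 554.44 = 146894.50
Ad valorem component: 146894.50 × 21.8% = 32023.00
Specific component: 956 × 4.19 = 4005.64
Import duty = 32023.00 + 4005.64 = 36028.64
Buyer bears: inland to port 124.09 + export clearance 363.44 + origin terminal 508.30 + freight 5223.31 + insurance 554.44 + destination terminal 308.46 + brokerage 456.17 + delivery 507.43 + duty 36028.64 = 44074.28
Landed cost = invoice 140120.92 + 44074.28 = 184195.20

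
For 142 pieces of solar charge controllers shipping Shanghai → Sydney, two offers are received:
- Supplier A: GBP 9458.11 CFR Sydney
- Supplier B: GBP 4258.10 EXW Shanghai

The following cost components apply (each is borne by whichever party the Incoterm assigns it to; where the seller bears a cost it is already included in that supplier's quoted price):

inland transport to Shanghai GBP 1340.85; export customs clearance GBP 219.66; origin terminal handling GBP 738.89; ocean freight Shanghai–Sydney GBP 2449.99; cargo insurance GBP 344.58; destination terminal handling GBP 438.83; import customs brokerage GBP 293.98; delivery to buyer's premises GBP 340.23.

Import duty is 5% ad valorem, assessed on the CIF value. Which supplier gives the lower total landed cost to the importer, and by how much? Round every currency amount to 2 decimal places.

Supplier A (CFR):
CIF value = CFR price + insurance = 9458.11 + 344.58 = 9802.69
Import duty = 9802.69 × 5% = 490.13
Buyer bears (A): 344.58 + 438.83 + 293.98 + 340.23 = 1417.62
Landed cost (A) = invoice 9458.11 + 1417.62 + duty 490.13 = 11365.86
Supplier B (EXW):
CIF value = EXW price + inland to port + export clearance + origin terminal + freight + insurance = 4258.10 + 1340.85 + 219.66 + 738.89 + 2449.99 + 344.58 = 9352.07
Import duty = 9352.07 × 5% = 467.60
Buyer bears (B): 1340.85 + 219.66 + 738.89 + 2449.99 + 344.58 + 438.83 + 293.98 + 340.23 = 6167.01
Landed cost (B) = invoice 4258.10 + 6167.01 + duty 467.60 = 10892.71
Difference = |11365.86 − 10892.71| = 473.15

Supplier B is cheaper by GBP 473.15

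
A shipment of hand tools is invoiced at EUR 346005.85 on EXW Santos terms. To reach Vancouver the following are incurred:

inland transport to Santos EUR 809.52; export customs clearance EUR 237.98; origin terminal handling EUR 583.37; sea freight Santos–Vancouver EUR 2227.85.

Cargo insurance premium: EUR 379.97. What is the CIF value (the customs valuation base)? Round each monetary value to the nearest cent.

CIF = EXW price + pre-shipment costs + freight + insurance
CIF = 346005.85 + 809.52 + 237.98 + 583.37 + 2227.85 + 379.97 = 350244.54

CIF value: EUR 350244.54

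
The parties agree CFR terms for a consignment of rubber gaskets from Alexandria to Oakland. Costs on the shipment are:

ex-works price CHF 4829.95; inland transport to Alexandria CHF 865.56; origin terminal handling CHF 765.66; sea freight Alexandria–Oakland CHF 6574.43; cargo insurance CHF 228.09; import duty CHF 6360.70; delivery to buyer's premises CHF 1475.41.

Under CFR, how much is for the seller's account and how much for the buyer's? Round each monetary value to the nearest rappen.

CFR: the seller pays costs through ocean freight to the destination port, but not insurance.
Seller's account: goods 4829.95 + inland to port 865.56 + origin terminal 765.66 + freight 6574.43 = 13035.60
Buyer's account: insurance 228.09 + duty 6360.70 + delivery 1475.41 = 8064.20

Seller: CHF 13035.60; buyer: CHF 8064.20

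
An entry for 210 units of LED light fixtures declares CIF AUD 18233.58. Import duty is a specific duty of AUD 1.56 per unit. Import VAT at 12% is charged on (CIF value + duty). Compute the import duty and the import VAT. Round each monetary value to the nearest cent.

Import duty: AUD 327.60; import VAT: AUD 2227.34

Import duty = 210 × 1.56 = 327.60
VAT base = CIF + duty = 18233.58 + 327.60 = 18561.18
Import VAT = 18561.18 × 12% = 2227.34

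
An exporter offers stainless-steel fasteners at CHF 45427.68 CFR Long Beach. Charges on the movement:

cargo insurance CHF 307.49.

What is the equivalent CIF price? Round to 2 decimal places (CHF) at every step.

From CFR to CIF, the seller additionally bears: insurance.
CIF price = 45427.68 + 307.49 = 45735.17

CIF price: CHF 45735.17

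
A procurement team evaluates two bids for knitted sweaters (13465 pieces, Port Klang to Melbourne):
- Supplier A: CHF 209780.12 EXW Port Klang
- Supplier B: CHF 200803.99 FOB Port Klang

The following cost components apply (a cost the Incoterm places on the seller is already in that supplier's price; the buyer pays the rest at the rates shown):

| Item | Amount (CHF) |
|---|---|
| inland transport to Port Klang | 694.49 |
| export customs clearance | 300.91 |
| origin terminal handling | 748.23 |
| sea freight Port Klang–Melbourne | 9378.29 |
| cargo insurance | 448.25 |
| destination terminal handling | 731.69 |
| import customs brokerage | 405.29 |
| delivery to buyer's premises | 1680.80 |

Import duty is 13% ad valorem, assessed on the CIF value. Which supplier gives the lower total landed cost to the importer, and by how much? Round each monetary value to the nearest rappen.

Supplier A (EXW):
CIF value = EXW price + inland to port + export clearance + origin terminal + freight + insurance = 209780.12 + 694.49 + 300.91 + 748.23 + 9378.29 + 448.25 = 221350.29
Import duty = 221350.29 × 13% = 28775.54
Buyer bears (A): 694.49 + 300.91 + 748.23 + 9378.29 + 448.25 + 731.69 + 405.29 + 1680.80 = 14387.95
Landed cost (A) = invoice 209780.12 + 14387.95 + duty 28775.54 = 252943.61
Supplier B (FOB):
CIF value = FOB price + freight + insurance = 200803.99 + 9378.29 + 448.25 = 210630.53
Import duty = 210630.53 × 13% = 27381.97
Buyer bears (B): 9378.29 + 448.25 + 731.69 + 405.29 + 1680.80 = 12644.32
Landed cost (B) = invoice 200803.99 + 12644.32 + duty 27381.97 = 240830.28
Difference = |252943.61 − 240830.28| = 12113.33

Supplier B is cheaper by CHF 12113.33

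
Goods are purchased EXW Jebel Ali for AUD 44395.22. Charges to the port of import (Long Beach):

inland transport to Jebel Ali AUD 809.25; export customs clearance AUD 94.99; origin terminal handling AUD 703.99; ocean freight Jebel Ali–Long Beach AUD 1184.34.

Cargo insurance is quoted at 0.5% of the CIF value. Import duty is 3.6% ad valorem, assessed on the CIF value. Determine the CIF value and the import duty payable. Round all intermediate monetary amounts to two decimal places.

CIF value: AUD 47424.91; import duty: AUD 1707.30

Let C be the CIF value. C = EXW price + pre-shipment costs + freight + 0.5% × C
C − 0.5% × C = 44395.22 + 809.25 + 94.99 + 703.99 + 1184.34
0.995 × C = 47187.79
C = 47187.79 / 0.995 = 47424.91
Insurance premium = 0.5% × 47424.91 = 237.12
Import duty = 47424.91 × 3.6% = 1707.30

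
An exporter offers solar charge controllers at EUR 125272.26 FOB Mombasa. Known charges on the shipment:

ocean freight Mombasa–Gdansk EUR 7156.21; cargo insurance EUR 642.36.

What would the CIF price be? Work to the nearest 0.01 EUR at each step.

CIF price: EUR 133070.83

From FOB to CIF, the seller additionally bears: freight, insurance.
CIF price = 125272.26 + 7156.21 + 642.36 = 133070.83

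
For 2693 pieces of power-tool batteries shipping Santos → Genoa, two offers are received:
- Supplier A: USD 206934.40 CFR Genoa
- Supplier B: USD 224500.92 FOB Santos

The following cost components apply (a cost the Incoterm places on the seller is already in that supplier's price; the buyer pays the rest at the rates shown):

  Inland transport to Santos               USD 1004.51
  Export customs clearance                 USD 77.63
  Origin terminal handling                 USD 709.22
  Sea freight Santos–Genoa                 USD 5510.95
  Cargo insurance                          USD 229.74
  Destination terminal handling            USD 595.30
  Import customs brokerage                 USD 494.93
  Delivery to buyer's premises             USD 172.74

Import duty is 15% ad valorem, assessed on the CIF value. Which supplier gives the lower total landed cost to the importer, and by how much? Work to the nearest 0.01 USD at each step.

Supplier A is cheaper by USD 26539.09

Supplier A (CFR):
CIF value = CFR price + insurance = 206934.40 + 229.74 = 207164.14
Import duty = 207164.14 × 15% = 31074.62
Buyer bears (A): 229.74 + 595.30 + 494.93 + 172.74 = 1492.71
Landed cost (A) = invoice 206934.40 + 1492.71 + duty 31074.62 = 239501.73
Supplier B (FOB):
CIF value = FOB price + freight + insurance = 224500.92 + 5510.95 + 229.74 = 230241.61
Import duty = 230241.61 × 15% = 34536.24
Buyer bears (B): 5510.95 + 229.74 + 595.30 + 494.93 + 172.74 = 7003.66
Landed cost (B) = invoice 224500.92 + 7003.66 + duty 34536.24 = 266040.82
Difference = |239501.73 − 266040.82| = 26539.09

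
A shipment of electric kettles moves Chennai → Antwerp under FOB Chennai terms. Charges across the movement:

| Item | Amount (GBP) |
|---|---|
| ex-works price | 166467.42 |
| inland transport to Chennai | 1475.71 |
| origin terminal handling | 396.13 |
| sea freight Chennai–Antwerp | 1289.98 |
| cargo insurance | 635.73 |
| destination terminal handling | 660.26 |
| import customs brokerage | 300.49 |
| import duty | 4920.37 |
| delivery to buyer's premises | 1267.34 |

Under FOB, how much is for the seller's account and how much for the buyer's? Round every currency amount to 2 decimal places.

Seller: GBP 168339.26; buyer: GBP 9074.17

FOB: the seller bears costs until goods are on board at the origin port; the buyer bears freight, insurance and all costs thereafter.
Seller's account: goods 166467.42 + inland to port 1475.71 + origin terminal 396.13 = 168339.26
Buyer's account: freight 1289.98 + insurance 635.73 + destination terminal 660.26 + brokerage 300.49 + duty 4920.37 + delivery 1267.34 = 9074.17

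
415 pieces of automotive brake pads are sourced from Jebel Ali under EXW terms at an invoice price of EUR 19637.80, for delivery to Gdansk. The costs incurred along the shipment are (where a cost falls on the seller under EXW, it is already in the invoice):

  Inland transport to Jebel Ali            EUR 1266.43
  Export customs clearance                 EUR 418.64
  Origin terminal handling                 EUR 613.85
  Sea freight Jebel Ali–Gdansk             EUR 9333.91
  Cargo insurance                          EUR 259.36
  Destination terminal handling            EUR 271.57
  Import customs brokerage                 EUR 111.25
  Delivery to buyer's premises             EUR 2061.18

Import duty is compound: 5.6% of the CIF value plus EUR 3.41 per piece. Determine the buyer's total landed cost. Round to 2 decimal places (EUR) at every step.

Total landed cost: EUR 37154.82

EXW: the seller makes goods available at their premises; the buyer bears all onward costs.
CIF value = EXW price + inland to port + export clearance + origin terminal + freight + insurance = 19637.80 + 1266.43 + 418.64 + 613.85 + 9333.91 + 259.36 = 31529.99
Ad valorem component: 31529.99 × 5.6% = 1765.68
Specific component: 415 × 3.41 = 1415.15
Import duty = 1765.68 + 1415.15 = 3180.83
Buyer bears: inland to port 1266.43 + export clearance 418.64 + origin terminal 613.85 + freight 9333.91 + insurance 259.36 + destination terminal 271.57 + brokerage 111.25 + delivery 2061.18 + duty 3180.83 = 17517.02
Landed cost = invoice 19637.80 + 17517.02 = 37154.82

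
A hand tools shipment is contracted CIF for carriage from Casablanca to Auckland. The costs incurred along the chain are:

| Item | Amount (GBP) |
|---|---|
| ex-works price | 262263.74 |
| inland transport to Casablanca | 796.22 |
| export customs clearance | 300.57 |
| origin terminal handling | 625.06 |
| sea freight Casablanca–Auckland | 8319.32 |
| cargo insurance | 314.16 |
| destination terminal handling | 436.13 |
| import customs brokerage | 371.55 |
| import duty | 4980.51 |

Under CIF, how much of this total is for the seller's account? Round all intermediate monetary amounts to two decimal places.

Seller's account: GBP 272619.07

CIF: the seller pays costs through ocean freight and marine insurance to the destination port.
Seller's account: goods 262263.74 + inland to port 796.22 + export clearance 300.57 + origin terminal 625.06 + freight 8319.32 + insurance 314.16 = 272619.07
Buyer's account: destination terminal 436.13 + brokerage 371.55 + duty 4980.51 = 5788.19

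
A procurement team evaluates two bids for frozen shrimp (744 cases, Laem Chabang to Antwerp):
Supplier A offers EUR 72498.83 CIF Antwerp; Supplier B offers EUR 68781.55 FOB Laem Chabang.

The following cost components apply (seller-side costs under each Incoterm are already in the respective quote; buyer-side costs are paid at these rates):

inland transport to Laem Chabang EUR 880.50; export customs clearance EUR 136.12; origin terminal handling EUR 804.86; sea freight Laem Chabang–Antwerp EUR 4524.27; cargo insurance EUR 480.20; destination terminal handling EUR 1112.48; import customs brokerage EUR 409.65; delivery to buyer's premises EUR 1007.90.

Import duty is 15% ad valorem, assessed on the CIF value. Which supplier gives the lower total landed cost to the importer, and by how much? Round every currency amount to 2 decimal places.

Supplier A (CIF):
The CIF price already equals the CIF value: 72498.83
Import duty = 72498.83 × 15% = 10874.82
Buyer bears (A): 1112.48 + 409.65 + 1007.90 = 2530.03
Landed cost (A) = invoice 72498.83 + 2530.03 + duty 10874.82 = 85903.68
Supplier B (FOB):
CIF value = FOB price + freight + insurance = 68781.55 + 4524.27 + 480.20 = 73786.02
Import duty = 73786.02 × 15% = 11067.90
Buyer bears (B): 4524.27 + 480.20 + 1112.48 + 409.65 + 1007.90 = 7534.50
Landed cost (B) = invoice 68781.55 + 7534.50 + duty 11067.90 = 87383.95
Difference = |85903.68 − 87383.95| = 1480.27

Supplier A is cheaper by EUR 1480.27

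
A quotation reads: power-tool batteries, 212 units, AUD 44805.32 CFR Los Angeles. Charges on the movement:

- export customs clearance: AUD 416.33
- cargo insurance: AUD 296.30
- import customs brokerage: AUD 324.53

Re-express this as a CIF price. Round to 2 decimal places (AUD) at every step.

CIF price: AUD 45101.62

Not relevant to the conversion: export clearance — on the seller under both CFR and CIF; already in the CFR price and stays in the CIF price. brokerage — on the buyer under both terms; not part of either seller's price.
From CFR to CIF, the seller additionally bears: insurance.
CIF price = 44805.32 + 296.30 = 45101.62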